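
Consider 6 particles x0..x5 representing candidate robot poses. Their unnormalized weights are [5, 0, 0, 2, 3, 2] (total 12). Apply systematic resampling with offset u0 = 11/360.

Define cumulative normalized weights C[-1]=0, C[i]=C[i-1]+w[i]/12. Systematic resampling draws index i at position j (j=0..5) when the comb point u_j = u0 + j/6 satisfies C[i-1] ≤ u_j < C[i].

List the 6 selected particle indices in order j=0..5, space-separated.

0 0 0 3 4 5

C = [5/12, 5/12, 5/12, 7/12, 5/6, 1]
j=0: u_0=11/360 ∈ [0, 5/12) → index 0
j=1: u_1=71/360 ∈ [0, 5/12) → index 0
j=2: u_2=131/360 ∈ [0, 5/12) → index 0
j=3: u_3=191/360 ∈ [5/12, 7/12) → index 3
j=4: u_4=251/360 ∈ [7/12, 5/6) → index 4
j=5: u_5=311/360 ∈ [5/6, 1) → index 5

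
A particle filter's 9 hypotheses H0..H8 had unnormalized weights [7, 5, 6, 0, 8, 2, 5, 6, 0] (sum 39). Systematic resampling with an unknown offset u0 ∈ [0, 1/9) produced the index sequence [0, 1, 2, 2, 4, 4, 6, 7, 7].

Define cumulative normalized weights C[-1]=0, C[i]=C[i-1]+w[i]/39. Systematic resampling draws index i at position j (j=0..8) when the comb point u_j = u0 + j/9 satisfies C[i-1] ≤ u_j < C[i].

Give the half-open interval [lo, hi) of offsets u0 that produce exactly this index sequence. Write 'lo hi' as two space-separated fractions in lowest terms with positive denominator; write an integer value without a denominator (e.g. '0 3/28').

C = [7/39, 4/13, 6/13, 6/13, 2/3, 28/39, 11/13, 1, 1]
j=0 picked index 0: u0 ∈ [0, 7/39)
j=1 picked index 1: u0 ∈ [8/117, 23/117)
j=2 picked index 2: u0 ∈ [10/117, 28/117)
j=3 picked index 2: u0 ∈ [-1/39, 5/39)
j=4 picked index 4: u0 ∈ [2/117, 2/9)
j=5 picked index 4: u0 ∈ [-11/117, 1/9)
j=6 picked index 6: u0 ∈ [2/39, 7/39)
j=7 picked index 7: u0 ∈ [8/117, 2/9)
j=8 picked index 7: u0 ∈ [-5/117, 1/9)
intersection: [10/117, 1/9)

10/117 1/9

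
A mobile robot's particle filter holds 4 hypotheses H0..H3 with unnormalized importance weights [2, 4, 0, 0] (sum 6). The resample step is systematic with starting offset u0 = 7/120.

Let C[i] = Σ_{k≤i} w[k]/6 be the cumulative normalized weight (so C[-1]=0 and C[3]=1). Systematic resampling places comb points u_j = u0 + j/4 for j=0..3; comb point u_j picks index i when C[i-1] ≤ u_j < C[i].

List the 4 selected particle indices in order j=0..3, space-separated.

C = [1/3, 1, 1, 1]
j=0: u_0=7/120 ∈ [0, 1/3) → index 0
j=1: u_1=37/120 ∈ [0, 1/3) → index 0
j=2: u_2=67/120 ∈ [1/3, 1) → index 1
j=3: u_3=97/120 ∈ [1/3, 1) → index 1

0 0 1 1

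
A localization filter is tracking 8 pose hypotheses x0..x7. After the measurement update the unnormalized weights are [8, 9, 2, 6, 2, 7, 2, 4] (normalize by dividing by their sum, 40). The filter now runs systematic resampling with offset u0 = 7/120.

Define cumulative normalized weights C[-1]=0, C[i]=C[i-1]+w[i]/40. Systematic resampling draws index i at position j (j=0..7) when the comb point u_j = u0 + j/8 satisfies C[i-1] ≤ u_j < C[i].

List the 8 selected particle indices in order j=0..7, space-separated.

0 0 1 2 3 5 5 7

C = [1/5, 17/40, 19/40, 5/8, 27/40, 17/20, 9/10, 1]
j=0: u_0=7/120 ∈ [0, 1/5) → index 0
j=1: u_1=11/60 ∈ [0, 1/5) → index 0
j=2: u_2=37/120 ∈ [1/5, 17/40) → index 1
j=3: u_3=13/30 ∈ [17/40, 19/40) → index 2
j=4: u_4=67/120 ∈ [19/40, 5/8) → index 3
j=5: u_5=41/60 ∈ [27/40, 17/20) → index 5
j=6: u_6=97/120 ∈ [27/40, 17/20) → index 5
j=7: u_7=14/15 ∈ [9/10, 1) → index 7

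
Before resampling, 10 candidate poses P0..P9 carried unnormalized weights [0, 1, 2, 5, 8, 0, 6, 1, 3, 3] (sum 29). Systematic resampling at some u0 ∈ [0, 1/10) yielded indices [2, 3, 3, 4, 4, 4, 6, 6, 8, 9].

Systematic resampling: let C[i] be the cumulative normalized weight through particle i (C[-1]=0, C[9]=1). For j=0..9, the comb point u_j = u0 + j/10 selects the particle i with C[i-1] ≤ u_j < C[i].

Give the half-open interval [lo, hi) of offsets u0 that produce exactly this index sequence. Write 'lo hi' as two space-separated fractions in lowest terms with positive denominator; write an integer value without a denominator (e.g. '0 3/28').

1/29 3/58

C = [0, 1/29, 3/29, 8/29, 16/29, 16/29, 22/29, 23/29, 26/29, 1]
j=0 picked index 2: u0 ∈ [1/29, 3/29)
j=1 picked index 3: u0 ∈ [1/290, 51/290)
j=2 picked index 3: u0 ∈ [-14/145, 11/145)
j=3 picked index 4: u0 ∈ [-7/290, 73/290)
j=4 picked index 4: u0 ∈ [-18/145, 22/145)
j=5 picked index 4: u0 ∈ [-13/58, 3/58)
j=6 picked index 6: u0 ∈ [-7/145, 23/145)
j=7 picked index 6: u0 ∈ [-43/290, 17/290)
j=8 picked index 8: u0 ∈ [-1/145, 14/145)
j=9 picked index 9: u0 ∈ [-1/290, 1/10)
intersection: [1/29, 3/58)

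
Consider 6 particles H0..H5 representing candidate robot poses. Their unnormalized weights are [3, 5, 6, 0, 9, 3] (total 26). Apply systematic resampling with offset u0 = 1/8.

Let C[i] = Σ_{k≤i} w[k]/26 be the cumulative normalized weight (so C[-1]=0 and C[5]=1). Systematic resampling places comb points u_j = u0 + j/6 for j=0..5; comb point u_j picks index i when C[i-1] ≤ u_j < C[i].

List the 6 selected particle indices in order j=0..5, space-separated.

1 1 2 4 4 5

C = [3/26, 4/13, 7/13, 7/13, 23/26, 1]
j=0: u_0=1/8 ∈ [3/26, 4/13) → index 1
j=1: u_1=7/24 ∈ [3/26, 4/13) → index 1
j=2: u_2=11/24 ∈ [4/13, 7/13) → index 2
j=3: u_3=5/8 ∈ [7/13, 23/26) → index 4
j=4: u_4=19/24 ∈ [7/13, 23/26) → index 4
j=5: u_5=23/24 ∈ [23/26, 1) → index 5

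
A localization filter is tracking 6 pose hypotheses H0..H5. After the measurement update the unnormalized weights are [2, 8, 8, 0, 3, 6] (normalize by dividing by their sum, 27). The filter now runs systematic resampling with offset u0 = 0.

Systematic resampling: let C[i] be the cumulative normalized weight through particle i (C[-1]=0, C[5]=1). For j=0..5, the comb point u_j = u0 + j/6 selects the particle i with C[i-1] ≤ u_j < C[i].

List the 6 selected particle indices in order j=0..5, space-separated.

0 1 1 2 4 5

C = [2/27, 10/27, 2/3, 2/3, 7/9, 1]
j=0: u_0=0 ∈ [0, 2/27) → index 0
j=1: u_1=1/6 ∈ [2/27, 10/27) → index 1
j=2: u_2=1/3 ∈ [2/27, 10/27) → index 1
j=3: u_3=1/2 ∈ [10/27, 2/3) → index 2
j=4: u_4=2/3 ∈ [2/3, 7/9) → index 4
j=5: u_5=5/6 ∈ [7/9, 1) → index 5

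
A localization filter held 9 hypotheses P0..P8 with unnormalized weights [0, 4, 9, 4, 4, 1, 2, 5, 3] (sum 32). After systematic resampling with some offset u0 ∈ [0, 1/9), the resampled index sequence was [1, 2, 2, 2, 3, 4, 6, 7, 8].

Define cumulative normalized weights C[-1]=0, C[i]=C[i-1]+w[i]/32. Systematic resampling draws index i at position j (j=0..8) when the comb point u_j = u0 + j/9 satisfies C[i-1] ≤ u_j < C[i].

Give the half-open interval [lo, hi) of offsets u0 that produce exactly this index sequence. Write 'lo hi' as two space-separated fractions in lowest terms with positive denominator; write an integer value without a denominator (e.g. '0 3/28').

1/48 7/96

C = [0, 1/8, 13/32, 17/32, 21/32, 11/16, 3/4, 29/32, 1]
j=0 picked index 1: u0 ∈ [0, 1/8)
j=1 picked index 2: u0 ∈ [1/72, 85/288)
j=2 picked index 2: u0 ∈ [-7/72, 53/288)
j=3 picked index 2: u0 ∈ [-5/24, 7/96)
j=4 picked index 3: u0 ∈ [-11/288, 25/288)
j=5 picked index 4: u0 ∈ [-7/288, 29/288)
j=6 picked index 6: u0 ∈ [1/48, 1/12)
j=7 picked index 7: u0 ∈ [-1/36, 37/288)
j=8 picked index 8: u0 ∈ [5/288, 1/9)
intersection: [1/48, 7/96)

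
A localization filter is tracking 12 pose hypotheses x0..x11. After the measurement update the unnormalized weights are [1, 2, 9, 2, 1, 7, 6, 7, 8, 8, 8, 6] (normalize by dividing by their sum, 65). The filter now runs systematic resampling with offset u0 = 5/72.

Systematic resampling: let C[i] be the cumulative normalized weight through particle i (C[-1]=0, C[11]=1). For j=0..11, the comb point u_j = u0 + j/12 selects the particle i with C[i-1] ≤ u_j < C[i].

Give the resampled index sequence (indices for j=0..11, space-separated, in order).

2 2 5 5 6 7 8 8 9 10 10 11

C = [1/65, 3/65, 12/65, 14/65, 3/13, 22/65, 28/65, 7/13, 43/65, 51/65, 59/65, 1]
j=0: u_0=5/72 ∈ [3/65, 12/65) → index 2
j=1: u_1=11/72 ∈ [3/65, 12/65) → index 2
j=2: u_2=17/72 ∈ [3/13, 22/65) → index 5
j=3: u_3=23/72 ∈ [3/13, 22/65) → index 5
j=4: u_4=29/72 ∈ [22/65, 28/65) → index 6
j=5: u_5=35/72 ∈ [28/65, 7/13) → index 7
j=6: u_6=41/72 ∈ [7/13, 43/65) → index 8
j=7: u_7=47/72 ∈ [7/13, 43/65) → index 8
j=8: u_8=53/72 ∈ [43/65, 51/65) → index 9
j=9: u_9=59/72 ∈ [51/65, 59/65) → index 10
j=10: u_10=65/72 ∈ [51/65, 59/65) → index 10
j=11: u_11=71/72 ∈ [59/65, 1) → index 11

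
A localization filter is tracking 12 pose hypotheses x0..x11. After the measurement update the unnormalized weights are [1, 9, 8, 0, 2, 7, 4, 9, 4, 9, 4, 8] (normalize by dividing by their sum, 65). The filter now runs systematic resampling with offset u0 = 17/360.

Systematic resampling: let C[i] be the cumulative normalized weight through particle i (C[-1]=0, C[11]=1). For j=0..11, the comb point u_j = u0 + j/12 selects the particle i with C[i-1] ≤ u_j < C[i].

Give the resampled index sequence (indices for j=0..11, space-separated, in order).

C = [1/65, 2/13, 18/65, 18/65, 4/13, 27/65, 31/65, 8/13, 44/65, 53/65, 57/65, 1]
j=0: u_0=17/360 ∈ [1/65, 2/13) → index 1
j=1: u_1=47/360 ∈ [1/65, 2/13) → index 1
j=2: u_2=77/360 ∈ [2/13, 18/65) → index 2
j=3: u_3=107/360 ∈ [18/65, 4/13) → index 4
j=4: u_4=137/360 ∈ [4/13, 27/65) → index 5
j=5: u_5=167/360 ∈ [27/65, 31/65) → index 6
j=6: u_6=197/360 ∈ [31/65, 8/13) → index 7
j=7: u_7=227/360 ∈ [8/13, 44/65) → index 8
j=8: u_8=257/360 ∈ [44/65, 53/65) → index 9
j=9: u_9=287/360 ∈ [44/65, 53/65) → index 9
j=10: u_10=317/360 ∈ [57/65, 1) → index 11
j=11: u_11=347/360 ∈ [57/65, 1) → index 11

1 1 2 4 5 6 7 8 9 9 11 11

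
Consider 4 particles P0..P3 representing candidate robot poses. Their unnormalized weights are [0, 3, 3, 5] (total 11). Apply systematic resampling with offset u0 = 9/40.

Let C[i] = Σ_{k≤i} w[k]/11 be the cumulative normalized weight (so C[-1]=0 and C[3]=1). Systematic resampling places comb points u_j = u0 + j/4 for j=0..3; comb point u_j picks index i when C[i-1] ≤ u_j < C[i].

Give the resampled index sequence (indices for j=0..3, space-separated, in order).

C = [0, 3/11, 6/11, 1]
j=0: u_0=9/40 ∈ [0, 3/11) → index 1
j=1: u_1=19/40 ∈ [3/11, 6/11) → index 2
j=2: u_2=29/40 ∈ [6/11, 1) → index 3
j=3: u_3=39/40 ∈ [6/11, 1) → index 3

1 2 3 3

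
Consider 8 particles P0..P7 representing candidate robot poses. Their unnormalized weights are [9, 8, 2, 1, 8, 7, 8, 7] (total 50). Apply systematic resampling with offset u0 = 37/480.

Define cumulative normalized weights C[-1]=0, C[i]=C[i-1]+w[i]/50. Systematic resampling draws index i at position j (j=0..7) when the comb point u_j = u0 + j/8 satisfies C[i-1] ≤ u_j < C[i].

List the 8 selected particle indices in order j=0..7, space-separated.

0 1 1 4 5 6 6 7

C = [9/50, 17/50, 19/50, 2/5, 14/25, 7/10, 43/50, 1]
j=0: u_0=37/480 ∈ [0, 9/50) → index 0
j=1: u_1=97/480 ∈ [9/50, 17/50) → index 1
j=2: u_2=157/480 ∈ [9/50, 17/50) → index 1
j=3: u_3=217/480 ∈ [2/5, 14/25) → index 4
j=4: u_4=277/480 ∈ [14/25, 7/10) → index 5
j=5: u_5=337/480 ∈ [7/10, 43/50) → index 6
j=6: u_6=397/480 ∈ [7/10, 43/50) → index 6
j=7: u_7=457/480 ∈ [43/50, 1) → index 7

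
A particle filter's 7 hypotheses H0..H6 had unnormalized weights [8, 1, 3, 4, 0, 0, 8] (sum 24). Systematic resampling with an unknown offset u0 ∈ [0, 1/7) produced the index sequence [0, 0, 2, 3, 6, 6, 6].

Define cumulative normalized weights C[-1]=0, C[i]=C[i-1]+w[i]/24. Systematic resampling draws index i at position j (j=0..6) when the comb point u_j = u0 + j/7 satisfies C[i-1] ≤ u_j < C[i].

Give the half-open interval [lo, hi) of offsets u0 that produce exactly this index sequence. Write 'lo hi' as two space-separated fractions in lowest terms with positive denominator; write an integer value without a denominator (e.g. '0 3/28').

C = [1/3, 3/8, 1/2, 2/3, 2/3, 2/3, 1]
j=0 picked index 0: u0 ∈ [0, 1/3)
j=1 picked index 0: u0 ∈ [-1/7, 4/21)
j=2 picked index 2: u0 ∈ [5/56, 3/14)
j=3 picked index 3: u0 ∈ [1/14, 5/21)
j=4 picked index 6: u0 ∈ [2/21, 3/7)
j=5 picked index 6: u0 ∈ [-1/21, 2/7)
j=6 picked index 6: u0 ∈ [-4/21, 1/7)
intersection: [2/21, 1/7)

2/21 1/7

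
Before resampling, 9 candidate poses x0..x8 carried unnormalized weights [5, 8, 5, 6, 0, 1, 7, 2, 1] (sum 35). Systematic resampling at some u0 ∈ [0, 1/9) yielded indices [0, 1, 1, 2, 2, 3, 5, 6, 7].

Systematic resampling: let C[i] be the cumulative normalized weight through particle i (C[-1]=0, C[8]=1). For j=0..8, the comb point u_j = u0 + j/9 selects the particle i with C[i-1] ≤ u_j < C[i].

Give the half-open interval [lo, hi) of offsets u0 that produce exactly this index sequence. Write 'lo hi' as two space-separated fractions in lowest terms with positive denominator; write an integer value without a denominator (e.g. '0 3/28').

C = [1/7, 13/35, 18/35, 24/35, 24/35, 5/7, 32/35, 34/35, 1]
j=0 picked index 0: u0 ∈ [0, 1/7)
j=1 picked index 1: u0 ∈ [2/63, 82/315)
j=2 picked index 1: u0 ∈ [-5/63, 47/315)
j=3 picked index 2: u0 ∈ [4/105, 19/105)
j=4 picked index 2: u0 ∈ [-23/315, 22/315)
j=5 picked index 3: u0 ∈ [-13/315, 41/315)
j=6 picked index 5: u0 ∈ [2/105, 1/21)
j=7 picked index 6: u0 ∈ [-4/63, 43/315)
j=8 picked index 7: u0 ∈ [8/315, 26/315)
intersection: [4/105, 1/21)

4/105 1/21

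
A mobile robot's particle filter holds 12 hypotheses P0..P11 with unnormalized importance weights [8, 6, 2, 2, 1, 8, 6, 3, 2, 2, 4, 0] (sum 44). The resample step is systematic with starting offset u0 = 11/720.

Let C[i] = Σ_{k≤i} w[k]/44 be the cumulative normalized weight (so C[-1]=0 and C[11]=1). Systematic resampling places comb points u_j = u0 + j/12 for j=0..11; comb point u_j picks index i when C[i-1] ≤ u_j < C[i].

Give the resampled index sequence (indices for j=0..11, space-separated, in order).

C = [2/11, 7/22, 4/11, 9/22, 19/44, 27/44, 3/4, 9/11, 19/22, 10/11, 1, 1]
j=0: u_0=11/720 ∈ [0, 2/11) → index 0
j=1: u_1=71/720 ∈ [0, 2/11) → index 0
j=2: u_2=131/720 ∈ [2/11, 7/22) → index 1
j=3: u_3=191/720 ∈ [2/11, 7/22) → index 1
j=4: u_4=251/720 ∈ [7/22, 4/11) → index 2
j=5: u_5=311/720 ∈ [19/44, 27/44) → index 5
j=6: u_6=371/720 ∈ [19/44, 27/44) → index 5
j=7: u_7=431/720 ∈ [19/44, 27/44) → index 5
j=8: u_8=491/720 ∈ [27/44, 3/4) → index 6
j=9: u_9=551/720 ∈ [3/4, 9/11) → index 7
j=10: u_10=611/720 ∈ [9/11, 19/22) → index 8
j=11: u_11=671/720 ∈ [10/11, 1) → index 10

0 0 1 1 2 5 5 5 6 7 8 10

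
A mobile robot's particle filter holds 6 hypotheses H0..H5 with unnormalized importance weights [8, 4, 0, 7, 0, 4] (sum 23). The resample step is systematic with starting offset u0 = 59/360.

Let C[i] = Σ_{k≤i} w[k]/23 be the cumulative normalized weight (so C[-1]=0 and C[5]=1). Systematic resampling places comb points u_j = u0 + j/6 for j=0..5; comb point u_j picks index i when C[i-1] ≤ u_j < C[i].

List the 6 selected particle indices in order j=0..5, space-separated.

C = [8/23, 12/23, 12/23, 19/23, 19/23, 1]
j=0: u_0=59/360 ∈ [0, 8/23) → index 0
j=1: u_1=119/360 ∈ [0, 8/23) → index 0
j=2: u_2=179/360 ∈ [8/23, 12/23) → index 1
j=3: u_3=239/360 ∈ [12/23, 19/23) → index 3
j=4: u_4=299/360 ∈ [19/23, 1) → index 5
j=5: u_5=359/360 ∈ [19/23, 1) → index 5

0 0 1 3 5 5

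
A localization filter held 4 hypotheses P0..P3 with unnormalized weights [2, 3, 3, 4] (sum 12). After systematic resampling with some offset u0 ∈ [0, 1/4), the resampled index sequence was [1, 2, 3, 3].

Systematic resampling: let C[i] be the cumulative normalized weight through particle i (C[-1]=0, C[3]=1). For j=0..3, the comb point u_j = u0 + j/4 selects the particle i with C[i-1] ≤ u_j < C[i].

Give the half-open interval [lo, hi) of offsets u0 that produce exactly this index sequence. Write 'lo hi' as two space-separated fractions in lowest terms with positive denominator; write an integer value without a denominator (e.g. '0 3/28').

1/6 1/4

C = [1/6, 5/12, 2/3, 1]
j=0 picked index 1: u0 ∈ [1/6, 5/12)
j=1 picked index 2: u0 ∈ [1/6, 5/12)
j=2 picked index 3: u0 ∈ [1/6, 1/2)
j=3 picked index 3: u0 ∈ [-1/12, 1/4)
intersection: [1/6, 1/4)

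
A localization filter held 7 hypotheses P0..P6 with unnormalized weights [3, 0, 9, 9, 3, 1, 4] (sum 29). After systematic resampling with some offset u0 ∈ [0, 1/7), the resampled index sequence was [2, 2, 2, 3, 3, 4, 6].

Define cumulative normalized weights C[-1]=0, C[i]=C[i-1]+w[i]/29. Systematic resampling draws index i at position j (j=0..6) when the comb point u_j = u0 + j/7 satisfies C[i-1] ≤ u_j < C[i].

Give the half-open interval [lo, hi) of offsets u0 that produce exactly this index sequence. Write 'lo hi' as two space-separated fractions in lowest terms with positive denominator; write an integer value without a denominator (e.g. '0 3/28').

3/29 23/203

C = [3/29, 3/29, 12/29, 21/29, 24/29, 25/29, 1]
j=0 picked index 2: u0 ∈ [3/29, 12/29)
j=1 picked index 2: u0 ∈ [-8/203, 55/203)
j=2 picked index 2: u0 ∈ [-37/203, 26/203)
j=3 picked index 3: u0 ∈ [-3/203, 60/203)
j=4 picked index 3: u0 ∈ [-32/203, 31/203)
j=5 picked index 4: u0 ∈ [2/203, 23/203)
j=6 picked index 6: u0 ∈ [1/203, 1/7)
intersection: [3/29, 23/203)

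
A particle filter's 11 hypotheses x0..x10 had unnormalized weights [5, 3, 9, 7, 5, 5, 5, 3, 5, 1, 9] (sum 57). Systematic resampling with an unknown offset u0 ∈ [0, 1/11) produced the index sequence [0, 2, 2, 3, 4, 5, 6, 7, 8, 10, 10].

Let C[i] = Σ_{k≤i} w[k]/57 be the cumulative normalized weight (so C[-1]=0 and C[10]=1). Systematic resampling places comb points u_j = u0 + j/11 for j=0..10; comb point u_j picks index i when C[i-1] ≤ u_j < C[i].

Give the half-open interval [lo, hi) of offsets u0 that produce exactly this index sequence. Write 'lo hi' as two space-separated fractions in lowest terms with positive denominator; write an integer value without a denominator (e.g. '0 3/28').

C = [5/57, 8/57, 17/57, 8/19, 29/57, 34/57, 13/19, 14/19, 47/57, 16/19, 1]
j=0 picked index 0: u0 ∈ [0, 5/57)
j=1 picked index 2: u0 ∈ [31/627, 130/627)
j=2 picked index 2: u0 ∈ [-26/627, 73/627)
j=3 picked index 3: u0 ∈ [16/627, 31/209)
j=4 picked index 4: u0 ∈ [12/209, 91/627)
j=5 picked index 5: u0 ∈ [34/627, 89/627)
j=6 picked index 6: u0 ∈ [32/627, 29/209)
j=7 picked index 7: u0 ∈ [10/209, 21/209)
j=8 picked index 8: u0 ∈ [2/209, 61/627)
j=9 picked index 10: u0 ∈ [5/209, 2/11)
j=10 picked index 10: u0 ∈ [-14/209, 1/11)
intersection: [12/209, 5/57)

12/209 5/57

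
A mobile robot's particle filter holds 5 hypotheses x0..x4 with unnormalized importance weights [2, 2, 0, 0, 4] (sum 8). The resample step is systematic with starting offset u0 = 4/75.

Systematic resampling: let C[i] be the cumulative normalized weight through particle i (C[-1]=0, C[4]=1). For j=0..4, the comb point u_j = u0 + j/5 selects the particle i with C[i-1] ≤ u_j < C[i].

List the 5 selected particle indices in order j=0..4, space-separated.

C = [1/4, 1/2, 1/2, 1/2, 1]
j=0: u_0=4/75 ∈ [0, 1/4) → index 0
j=1: u_1=19/75 ∈ [1/4, 1/2) → index 1
j=2: u_2=34/75 ∈ [1/4, 1/2) → index 1
j=3: u_3=49/75 ∈ [1/2, 1) → index 4
j=4: u_4=64/75 ∈ [1/2, 1) → index 4

0 1 1 4 4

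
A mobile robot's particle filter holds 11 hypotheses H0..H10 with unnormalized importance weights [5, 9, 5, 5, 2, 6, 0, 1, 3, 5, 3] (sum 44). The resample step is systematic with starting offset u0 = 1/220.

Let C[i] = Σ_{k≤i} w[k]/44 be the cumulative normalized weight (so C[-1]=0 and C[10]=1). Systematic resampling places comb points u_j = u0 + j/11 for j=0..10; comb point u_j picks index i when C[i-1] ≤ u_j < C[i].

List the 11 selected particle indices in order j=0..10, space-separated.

0 0 1 1 2 3 4 5 7 9 9

C = [5/44, 7/22, 19/44, 6/11, 13/22, 8/11, 8/11, 3/4, 9/11, 41/44, 1]
j=0: u_0=1/220 ∈ [0, 5/44) → index 0
j=1: u_1=21/220 ∈ [0, 5/44) → index 0
j=2: u_2=41/220 ∈ [5/44, 7/22) → index 1
j=3: u_3=61/220 ∈ [5/44, 7/22) → index 1
j=4: u_4=81/220 ∈ [7/22, 19/44) → index 2
j=5: u_5=101/220 ∈ [19/44, 6/11) → index 3
j=6: u_6=11/20 ∈ [6/11, 13/22) → index 4
j=7: u_7=141/220 ∈ [13/22, 8/11) → index 5
j=8: u_8=161/220 ∈ [8/11, 3/4) → index 7
j=9: u_9=181/220 ∈ [9/11, 41/44) → index 9
j=10: u_10=201/220 ∈ [9/11, 41/44) → index 9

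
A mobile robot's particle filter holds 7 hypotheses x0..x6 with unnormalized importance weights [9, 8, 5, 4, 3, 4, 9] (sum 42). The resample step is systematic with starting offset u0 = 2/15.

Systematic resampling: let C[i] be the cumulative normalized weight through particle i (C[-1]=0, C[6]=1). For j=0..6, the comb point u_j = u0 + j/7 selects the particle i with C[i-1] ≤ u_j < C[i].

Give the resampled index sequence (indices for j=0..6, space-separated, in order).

0 1 2 3 5 6 6

C = [3/14, 17/42, 11/21, 13/21, 29/42, 11/14, 1]
j=0: u_0=2/15 ∈ [0, 3/14) → index 0
j=1: u_1=29/105 ∈ [3/14, 17/42) → index 1
j=2: u_2=44/105 ∈ [17/42, 11/21) → index 2
j=3: u_3=59/105 ∈ [11/21, 13/21) → index 3
j=4: u_4=74/105 ∈ [29/42, 11/14) → index 5
j=5: u_5=89/105 ∈ [11/14, 1) → index 6
j=6: u_6=104/105 ∈ [11/14, 1) → index 6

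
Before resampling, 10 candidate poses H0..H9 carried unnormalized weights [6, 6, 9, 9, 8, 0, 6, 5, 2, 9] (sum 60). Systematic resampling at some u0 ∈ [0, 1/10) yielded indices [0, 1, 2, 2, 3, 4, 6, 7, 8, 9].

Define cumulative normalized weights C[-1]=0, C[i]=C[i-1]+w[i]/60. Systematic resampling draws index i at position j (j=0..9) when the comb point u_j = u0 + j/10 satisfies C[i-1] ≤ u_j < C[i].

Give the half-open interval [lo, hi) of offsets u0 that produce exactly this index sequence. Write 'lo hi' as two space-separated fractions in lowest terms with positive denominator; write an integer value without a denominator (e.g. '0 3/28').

1/30 1/20

C = [1/10, 1/5, 7/20, 1/2, 19/30, 19/30, 11/15, 49/60, 17/20, 1]
j=0 picked index 0: u0 ∈ [0, 1/10)
j=1 picked index 1: u0 ∈ [0, 1/10)
j=2 picked index 2: u0 ∈ [0, 3/20)
j=3 picked index 2: u0 ∈ [-1/10, 1/20)
j=4 picked index 3: u0 ∈ [-1/20, 1/10)
j=5 picked index 4: u0 ∈ [0, 2/15)
j=6 picked index 6: u0 ∈ [1/30, 2/15)
j=7 picked index 7: u0 ∈ [1/30, 7/60)
j=8 picked index 8: u0 ∈ [1/60, 1/20)
j=9 picked index 9: u0 ∈ [-1/20, 1/10)
intersection: [1/30, 1/20)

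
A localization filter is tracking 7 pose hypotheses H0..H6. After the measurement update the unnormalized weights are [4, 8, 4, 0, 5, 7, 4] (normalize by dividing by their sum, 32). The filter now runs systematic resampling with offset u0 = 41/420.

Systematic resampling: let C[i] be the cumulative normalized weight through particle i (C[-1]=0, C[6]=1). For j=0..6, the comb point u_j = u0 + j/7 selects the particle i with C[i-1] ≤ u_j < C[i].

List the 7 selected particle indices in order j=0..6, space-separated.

C = [1/8, 3/8, 1/2, 1/2, 21/32, 7/8, 1]
j=0: u_0=41/420 ∈ [0, 1/8) → index 0
j=1: u_1=101/420 ∈ [1/8, 3/8) → index 1
j=2: u_2=23/60 ∈ [3/8, 1/2) → index 2
j=3: u_3=221/420 ∈ [1/2, 21/32) → index 4
j=4: u_4=281/420 ∈ [21/32, 7/8) → index 5
j=5: u_5=341/420 ∈ [21/32, 7/8) → index 5
j=6: u_6=401/420 ∈ [7/8, 1) → index 6

0 1 2 4 5 5 6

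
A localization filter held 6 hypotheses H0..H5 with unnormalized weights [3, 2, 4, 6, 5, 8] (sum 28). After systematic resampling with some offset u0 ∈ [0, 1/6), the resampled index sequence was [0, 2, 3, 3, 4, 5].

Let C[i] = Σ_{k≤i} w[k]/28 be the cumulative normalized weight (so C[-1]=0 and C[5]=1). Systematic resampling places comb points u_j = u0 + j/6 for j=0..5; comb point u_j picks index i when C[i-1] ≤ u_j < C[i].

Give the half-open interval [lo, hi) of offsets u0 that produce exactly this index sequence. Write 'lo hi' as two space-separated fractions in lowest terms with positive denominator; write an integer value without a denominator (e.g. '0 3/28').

1/84 1/28

C = [3/28, 5/28, 9/28, 15/28, 5/7, 1]
j=0 picked index 0: u0 ∈ [0, 3/28)
j=1 picked index 2: u0 ∈ [1/84, 13/84)
j=2 picked index 3: u0 ∈ [-1/84, 17/84)
j=3 picked index 3: u0 ∈ [-5/28, 1/28)
j=4 picked index 4: u0 ∈ [-11/84, 1/21)
j=5 picked index 5: u0 ∈ [-5/42, 1/6)
intersection: [1/84, 1/28)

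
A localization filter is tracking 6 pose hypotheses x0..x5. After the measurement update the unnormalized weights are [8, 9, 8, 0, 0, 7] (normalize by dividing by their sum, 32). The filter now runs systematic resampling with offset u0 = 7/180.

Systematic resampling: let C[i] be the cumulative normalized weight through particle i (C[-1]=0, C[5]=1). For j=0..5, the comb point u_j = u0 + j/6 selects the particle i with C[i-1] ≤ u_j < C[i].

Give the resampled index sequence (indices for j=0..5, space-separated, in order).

0 0 1 2 2 5

C = [1/4, 17/32, 25/32, 25/32, 25/32, 1]
j=0: u_0=7/180 ∈ [0, 1/4) → index 0
j=1: u_1=37/180 ∈ [0, 1/4) → index 0
j=2: u_2=67/180 ∈ [1/4, 17/32) → index 1
j=3: u_3=97/180 ∈ [17/32, 25/32) → index 2
j=4: u_4=127/180 ∈ [17/32, 25/32) → index 2
j=5: u_5=157/180 ∈ [25/32, 1) → index 5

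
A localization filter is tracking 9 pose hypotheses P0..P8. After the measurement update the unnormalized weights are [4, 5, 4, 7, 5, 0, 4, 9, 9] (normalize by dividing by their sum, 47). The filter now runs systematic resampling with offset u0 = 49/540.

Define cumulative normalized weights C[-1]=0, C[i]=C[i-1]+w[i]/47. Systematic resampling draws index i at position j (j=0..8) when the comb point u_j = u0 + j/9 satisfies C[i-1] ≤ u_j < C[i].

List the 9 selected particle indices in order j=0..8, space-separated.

C = [4/47, 9/47, 13/47, 20/47, 25/47, 25/47, 29/47, 38/47, 1]
j=0: u_0=49/540 ∈ [4/47, 9/47) → index 1
j=1: u_1=109/540 ∈ [9/47, 13/47) → index 2
j=2: u_2=169/540 ∈ [13/47, 20/47) → index 3
j=3: u_3=229/540 ∈ [13/47, 20/47) → index 3
j=4: u_4=289/540 ∈ [25/47, 29/47) → index 6
j=5: u_5=349/540 ∈ [29/47, 38/47) → index 7
j=6: u_6=409/540 ∈ [29/47, 38/47) → index 7
j=7: u_7=469/540 ∈ [38/47, 1) → index 8
j=8: u_8=529/540 ∈ [38/47, 1) → index 8

1 2 3 3 6 7 7 8 8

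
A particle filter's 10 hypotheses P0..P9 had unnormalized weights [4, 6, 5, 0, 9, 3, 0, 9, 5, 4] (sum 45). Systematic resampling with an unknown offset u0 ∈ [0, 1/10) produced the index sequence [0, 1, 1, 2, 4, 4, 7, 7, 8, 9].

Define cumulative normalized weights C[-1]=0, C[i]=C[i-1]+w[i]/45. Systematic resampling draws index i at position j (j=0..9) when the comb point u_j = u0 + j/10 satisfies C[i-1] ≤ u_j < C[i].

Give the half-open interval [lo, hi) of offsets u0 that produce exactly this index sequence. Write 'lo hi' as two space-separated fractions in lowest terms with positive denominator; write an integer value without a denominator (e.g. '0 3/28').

C = [4/45, 2/9, 1/3, 1/3, 8/15, 3/5, 3/5, 4/5, 41/45, 1]
j=0 picked index 0: u0 ∈ [0, 4/45)
j=1 picked index 1: u0 ∈ [-1/90, 11/90)
j=2 picked index 1: u0 ∈ [-1/9, 1/45)
j=3 picked index 2: u0 ∈ [-7/90, 1/30)
j=4 picked index 4: u0 ∈ [-1/15, 2/15)
j=5 picked index 4: u0 ∈ [-1/6, 1/30)
j=6 picked index 7: u0 ∈ [0, 1/5)
j=7 picked index 7: u0 ∈ [-1/10, 1/10)
j=8 picked index 8: u0 ∈ [0, 1/9)
j=9 picked index 9: u0 ∈ [1/90, 1/10)
intersection: [1/90, 1/45)

1/90 1/45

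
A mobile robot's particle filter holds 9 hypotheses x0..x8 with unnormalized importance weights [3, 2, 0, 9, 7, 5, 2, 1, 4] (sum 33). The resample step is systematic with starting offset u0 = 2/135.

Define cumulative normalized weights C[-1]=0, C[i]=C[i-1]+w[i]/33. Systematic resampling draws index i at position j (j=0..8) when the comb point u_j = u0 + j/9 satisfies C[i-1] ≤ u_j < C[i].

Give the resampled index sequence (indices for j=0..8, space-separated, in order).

0 1 3 3 4 4 5 6 8

C = [1/11, 5/33, 5/33, 14/33, 7/11, 26/33, 28/33, 29/33, 1]
j=0: u_0=2/135 ∈ [0, 1/11) → index 0
j=1: u_1=17/135 ∈ [1/11, 5/33) → index 1
j=2: u_2=32/135 ∈ [5/33, 14/33) → index 3
j=3: u_3=47/135 ∈ [5/33, 14/33) → index 3
j=4: u_4=62/135 ∈ [14/33, 7/11) → index 4
j=5: u_5=77/135 ∈ [14/33, 7/11) → index 4
j=6: u_6=92/135 ∈ [7/11, 26/33) → index 5
j=7: u_7=107/135 ∈ [26/33, 28/33) → index 6
j=8: u_8=122/135 ∈ [29/33, 1) → index 8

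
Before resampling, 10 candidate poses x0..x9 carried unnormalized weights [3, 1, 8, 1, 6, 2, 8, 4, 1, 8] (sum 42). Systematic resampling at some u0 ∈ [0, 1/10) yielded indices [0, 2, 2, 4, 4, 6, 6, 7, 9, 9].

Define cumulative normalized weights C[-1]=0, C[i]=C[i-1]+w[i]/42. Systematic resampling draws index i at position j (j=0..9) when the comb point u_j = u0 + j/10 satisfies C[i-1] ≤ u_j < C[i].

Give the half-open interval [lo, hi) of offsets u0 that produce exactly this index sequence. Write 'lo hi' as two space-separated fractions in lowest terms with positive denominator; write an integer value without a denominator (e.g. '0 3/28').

C = [1/14, 2/21, 2/7, 13/42, 19/42, 1/2, 29/42, 11/14, 17/21, 1]
j=0 picked index 0: u0 ∈ [0, 1/14)
j=1 picked index 2: u0 ∈ [-1/210, 13/70)
j=2 picked index 2: u0 ∈ [-11/105, 3/35)
j=3 picked index 4: u0 ∈ [1/105, 16/105)
j=4 picked index 4: u0 ∈ [-19/210, 11/210)
j=5 picked index 6: u0 ∈ [0, 4/21)
j=6 picked index 6: u0 ∈ [-1/10, 19/210)
j=7 picked index 7: u0 ∈ [-1/105, 3/35)
j=8 picked index 9: u0 ∈ [1/105, 1/5)
j=9 picked index 9: u0 ∈ [-19/210, 1/10)
intersection: [1/105, 11/210)

1/105 11/210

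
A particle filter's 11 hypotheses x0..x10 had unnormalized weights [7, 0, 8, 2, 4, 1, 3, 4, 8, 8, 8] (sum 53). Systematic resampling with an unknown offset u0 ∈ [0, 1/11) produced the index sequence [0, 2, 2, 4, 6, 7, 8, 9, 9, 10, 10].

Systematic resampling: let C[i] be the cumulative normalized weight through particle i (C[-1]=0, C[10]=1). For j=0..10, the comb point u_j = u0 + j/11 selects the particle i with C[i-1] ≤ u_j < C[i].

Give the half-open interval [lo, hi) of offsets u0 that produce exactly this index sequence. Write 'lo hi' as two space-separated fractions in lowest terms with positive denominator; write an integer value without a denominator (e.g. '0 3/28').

36/583 1/11

C = [7/53, 7/53, 15/53, 17/53, 21/53, 22/53, 25/53, 29/53, 37/53, 45/53, 1]
j=0 picked index 0: u0 ∈ [0, 7/53)
j=1 picked index 2: u0 ∈ [24/583, 112/583)
j=2 picked index 2: u0 ∈ [-29/583, 59/583)
j=3 picked index 4: u0 ∈ [28/583, 72/583)
j=4 picked index 6: u0 ∈ [30/583, 63/583)
j=5 picked index 7: u0 ∈ [10/583, 54/583)
j=6 picked index 8: u0 ∈ [1/583, 89/583)
j=7 picked index 9: u0 ∈ [36/583, 124/583)
j=8 picked index 9: u0 ∈ [-17/583, 71/583)
j=9 picked index 10: u0 ∈ [18/583, 2/11)
j=10 picked index 10: u0 ∈ [-35/583, 1/11)
intersection: [36/583, 1/11)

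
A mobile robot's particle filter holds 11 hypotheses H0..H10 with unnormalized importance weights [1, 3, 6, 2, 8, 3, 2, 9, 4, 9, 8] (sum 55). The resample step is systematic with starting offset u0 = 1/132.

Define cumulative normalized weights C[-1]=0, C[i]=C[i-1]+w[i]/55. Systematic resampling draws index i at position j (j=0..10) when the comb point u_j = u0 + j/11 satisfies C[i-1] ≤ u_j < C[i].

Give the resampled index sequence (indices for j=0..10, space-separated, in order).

C = [1/55, 4/55, 2/11, 12/55, 4/11, 23/55, 5/11, 34/55, 38/55, 47/55, 1]
j=0: u_0=1/132 ∈ [0, 1/55) → index 0
j=1: u_1=13/132 ∈ [4/55, 2/11) → index 2
j=2: u_2=25/132 ∈ [2/11, 12/55) → index 3
j=3: u_3=37/132 ∈ [12/55, 4/11) → index 4
j=4: u_4=49/132 ∈ [4/11, 23/55) → index 5
j=5: u_5=61/132 ∈ [5/11, 34/55) → index 7
j=6: u_6=73/132 ∈ [5/11, 34/55) → index 7
j=7: u_7=85/132 ∈ [34/55, 38/55) → index 8
j=8: u_8=97/132 ∈ [38/55, 47/55) → index 9
j=9: u_9=109/132 ∈ [38/55, 47/55) → index 9
j=10: u_10=11/12 ∈ [47/55, 1) → index 10

0 2 3 4 5 7 7 8 9 9 10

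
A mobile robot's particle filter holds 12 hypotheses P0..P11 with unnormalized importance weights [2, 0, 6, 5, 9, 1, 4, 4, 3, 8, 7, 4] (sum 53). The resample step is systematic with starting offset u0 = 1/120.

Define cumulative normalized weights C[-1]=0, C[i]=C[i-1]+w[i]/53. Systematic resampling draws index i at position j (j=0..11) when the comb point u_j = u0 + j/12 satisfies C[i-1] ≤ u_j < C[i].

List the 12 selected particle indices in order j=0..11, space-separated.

0 2 3 4 4 5 6 8 9 9 10 11

C = [2/53, 2/53, 8/53, 13/53, 22/53, 23/53, 27/53, 31/53, 34/53, 42/53, 49/53, 1]
j=0: u_0=1/120 ∈ [0, 2/53) → index 0
j=1: u_1=11/120 ∈ [2/53, 8/53) → index 2
j=2: u_2=7/40 ∈ [8/53, 13/53) → index 3
j=3: u_3=31/120 ∈ [13/53, 22/53) → index 4
j=4: u_4=41/120 ∈ [13/53, 22/53) → index 4
j=5: u_5=17/40 ∈ [22/53, 23/53) → index 5
j=6: u_6=61/120 ∈ [23/53, 27/53) → index 6
j=7: u_7=71/120 ∈ [31/53, 34/53) → index 8
j=8: u_8=27/40 ∈ [34/53, 42/53) → index 9
j=9: u_9=91/120 ∈ [34/53, 42/53) → index 9
j=10: u_10=101/120 ∈ [42/53, 49/53) → index 10
j=11: u_11=37/40 ∈ [49/53, 1) → index 11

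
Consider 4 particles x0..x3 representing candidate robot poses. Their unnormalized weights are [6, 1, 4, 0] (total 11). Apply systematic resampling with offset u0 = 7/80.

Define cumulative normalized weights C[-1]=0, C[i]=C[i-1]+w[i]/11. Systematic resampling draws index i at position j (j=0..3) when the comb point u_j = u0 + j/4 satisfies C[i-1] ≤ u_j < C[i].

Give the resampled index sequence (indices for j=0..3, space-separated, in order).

0 0 1 2

C = [6/11, 7/11, 1, 1]
j=0: u_0=7/80 ∈ [0, 6/11) → index 0
j=1: u_1=27/80 ∈ [0, 6/11) → index 0
j=2: u_2=47/80 ∈ [6/11, 7/11) → index 1
j=3: u_3=67/80 ∈ [7/11, 1) → index 2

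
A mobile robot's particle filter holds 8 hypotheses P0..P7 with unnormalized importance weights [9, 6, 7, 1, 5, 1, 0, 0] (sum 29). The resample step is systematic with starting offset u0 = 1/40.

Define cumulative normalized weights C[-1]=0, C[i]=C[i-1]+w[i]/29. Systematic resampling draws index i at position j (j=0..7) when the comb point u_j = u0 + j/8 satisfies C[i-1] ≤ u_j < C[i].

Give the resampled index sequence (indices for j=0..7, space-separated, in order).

0 0 0 1 2 2 3 4

C = [9/29, 15/29, 22/29, 23/29, 28/29, 1, 1, 1]
j=0: u_0=1/40 ∈ [0, 9/29) → index 0
j=1: u_1=3/20 ∈ [0, 9/29) → index 0
j=2: u_2=11/40 ∈ [0, 9/29) → index 0
j=3: u_3=2/5 ∈ [9/29, 15/29) → index 1
j=4: u_4=21/40 ∈ [15/29, 22/29) → index 2
j=5: u_5=13/20 ∈ [15/29, 22/29) → index 2
j=6: u_6=31/40 ∈ [22/29, 23/29) → index 3
j=7: u_7=9/10 ∈ [23/29, 28/29) → index 4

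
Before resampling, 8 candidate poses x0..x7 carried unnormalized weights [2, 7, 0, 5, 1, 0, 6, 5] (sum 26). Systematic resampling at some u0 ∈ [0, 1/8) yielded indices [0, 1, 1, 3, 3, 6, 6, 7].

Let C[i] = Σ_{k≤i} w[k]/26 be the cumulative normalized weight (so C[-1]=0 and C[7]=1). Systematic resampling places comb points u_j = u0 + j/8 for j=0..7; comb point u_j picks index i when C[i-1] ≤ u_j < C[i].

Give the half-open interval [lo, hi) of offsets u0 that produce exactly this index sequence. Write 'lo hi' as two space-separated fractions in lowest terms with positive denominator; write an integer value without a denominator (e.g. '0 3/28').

C = [1/13, 9/26, 9/26, 7/13, 15/26, 15/26, 21/26, 1]
j=0 picked index 0: u0 ∈ [0, 1/13)
j=1 picked index 1: u0 ∈ [-5/104, 23/104)
j=2 picked index 1: u0 ∈ [-9/52, 5/52)
j=3 picked index 3: u0 ∈ [-3/104, 17/104)
j=4 picked index 3: u0 ∈ [-2/13, 1/26)
j=5 picked index 6: u0 ∈ [-5/104, 19/104)
j=6 picked index 6: u0 ∈ [-9/52, 3/52)
j=7 picked index 7: u0 ∈ [-7/104, 1/8)
intersection: [0, 1/26)

0 1/26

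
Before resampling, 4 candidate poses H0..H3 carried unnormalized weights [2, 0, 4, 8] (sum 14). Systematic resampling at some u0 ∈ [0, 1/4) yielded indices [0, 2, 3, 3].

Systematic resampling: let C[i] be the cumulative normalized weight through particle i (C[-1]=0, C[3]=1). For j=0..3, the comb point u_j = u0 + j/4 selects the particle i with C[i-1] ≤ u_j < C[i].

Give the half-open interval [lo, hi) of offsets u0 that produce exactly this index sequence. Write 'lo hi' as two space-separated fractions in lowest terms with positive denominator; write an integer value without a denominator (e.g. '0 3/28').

0 1/7

C = [1/7, 1/7, 3/7, 1]
j=0 picked index 0: u0 ∈ [0, 1/7)
j=1 picked index 2: u0 ∈ [-3/28, 5/28)
j=2 picked index 3: u0 ∈ [-1/14, 1/2)
j=3 picked index 3: u0 ∈ [-9/28, 1/4)
intersection: [0, 1/7)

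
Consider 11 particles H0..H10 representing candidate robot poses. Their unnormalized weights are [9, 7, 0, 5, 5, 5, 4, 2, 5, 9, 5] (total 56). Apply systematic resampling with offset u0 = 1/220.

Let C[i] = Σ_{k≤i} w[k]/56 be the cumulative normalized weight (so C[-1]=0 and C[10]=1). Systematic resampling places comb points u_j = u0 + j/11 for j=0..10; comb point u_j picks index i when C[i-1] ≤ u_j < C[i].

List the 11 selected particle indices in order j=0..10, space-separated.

C = [9/56, 2/7, 2/7, 3/8, 13/28, 31/56, 5/8, 37/56, 3/4, 51/56, 1]
j=0: u_0=1/220 ∈ [0, 9/56) → index 0
j=1: u_1=21/220 ∈ [0, 9/56) → index 0
j=2: u_2=41/220 ∈ [9/56, 2/7) → index 1
j=3: u_3=61/220 ∈ [9/56, 2/7) → index 1
j=4: u_4=81/220 ∈ [2/7, 3/8) → index 3
j=5: u_5=101/220 ∈ [3/8, 13/28) → index 4
j=6: u_6=11/20 ∈ [13/28, 31/56) → index 5
j=7: u_7=141/220 ∈ [5/8, 37/56) → index 7
j=8: u_8=161/220 ∈ [37/56, 3/4) → index 8
j=9: u_9=181/220 ∈ [3/4, 51/56) → index 9
j=10: u_10=201/220 ∈ [51/56, 1) → index 10

0 0 1 1 3 4 5 7 8 9 10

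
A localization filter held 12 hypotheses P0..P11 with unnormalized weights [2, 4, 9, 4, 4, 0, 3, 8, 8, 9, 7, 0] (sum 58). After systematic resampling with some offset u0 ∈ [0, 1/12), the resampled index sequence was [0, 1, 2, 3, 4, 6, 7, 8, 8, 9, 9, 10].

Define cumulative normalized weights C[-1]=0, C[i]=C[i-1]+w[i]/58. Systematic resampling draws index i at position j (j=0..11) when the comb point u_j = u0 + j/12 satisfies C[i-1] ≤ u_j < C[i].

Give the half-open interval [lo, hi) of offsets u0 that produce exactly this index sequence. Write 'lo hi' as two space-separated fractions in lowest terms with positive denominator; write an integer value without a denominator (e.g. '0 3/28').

1/116 7/348

C = [1/29, 3/29, 15/58, 19/58, 23/58, 23/58, 13/29, 17/29, 21/29, 51/58, 1, 1]
j=0 picked index 0: u0 ∈ [0, 1/29)
j=1 picked index 1: u0 ∈ [-17/348, 7/348)
j=2 picked index 2: u0 ∈ [-11/174, 8/87)
j=3 picked index 3: u0 ∈ [1/116, 9/116)
j=4 picked index 4: u0 ∈ [-1/174, 11/174)
j=5 picked index 6: u0 ∈ [-7/348, 11/348)
j=6 picked index 7: u0 ∈ [-3/58, 5/58)
j=7 picked index 8: u0 ∈ [1/348, 49/348)
j=8 picked index 8: u0 ∈ [-7/87, 5/87)
j=9 picked index 9: u0 ∈ [-3/116, 15/116)
j=10 picked index 9: u0 ∈ [-19/174, 4/87)
j=11 picked index 10: u0 ∈ [-13/348, 1/12)
intersection: [1/116, 7/348)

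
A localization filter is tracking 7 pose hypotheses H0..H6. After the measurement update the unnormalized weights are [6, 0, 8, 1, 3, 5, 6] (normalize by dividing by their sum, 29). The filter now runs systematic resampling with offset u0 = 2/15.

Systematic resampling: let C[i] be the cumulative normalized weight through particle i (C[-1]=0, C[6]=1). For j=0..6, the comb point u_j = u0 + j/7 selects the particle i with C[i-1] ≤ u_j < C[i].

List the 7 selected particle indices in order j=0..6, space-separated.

C = [6/29, 6/29, 14/29, 15/29, 18/29, 23/29, 1]
j=0: u_0=2/15 ∈ [0, 6/29) → index 0
j=1: u_1=29/105 ∈ [6/29, 14/29) → index 2
j=2: u_2=44/105 ∈ [6/29, 14/29) → index 2
j=3: u_3=59/105 ∈ [15/29, 18/29) → index 4
j=4: u_4=74/105 ∈ [18/29, 23/29) → index 5
j=5: u_5=89/105 ∈ [23/29, 1) → index 6
j=6: u_6=104/105 ∈ [23/29, 1) → index 6

0 2 2 4 5 6 6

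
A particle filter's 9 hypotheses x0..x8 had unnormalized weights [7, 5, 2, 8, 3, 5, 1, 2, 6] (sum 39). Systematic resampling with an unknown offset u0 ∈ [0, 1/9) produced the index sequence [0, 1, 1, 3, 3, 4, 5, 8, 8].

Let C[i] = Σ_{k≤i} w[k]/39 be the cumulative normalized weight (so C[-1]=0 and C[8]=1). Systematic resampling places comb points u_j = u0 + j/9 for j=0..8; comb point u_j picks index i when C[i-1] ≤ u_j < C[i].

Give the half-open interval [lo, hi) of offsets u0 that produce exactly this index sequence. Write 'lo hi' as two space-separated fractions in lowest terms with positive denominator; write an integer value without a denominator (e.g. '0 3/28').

C = [7/39, 4/13, 14/39, 22/39, 25/39, 10/13, 31/39, 11/13, 1]
j=0 picked index 0: u0 ∈ [0, 7/39)
j=1 picked index 1: u0 ∈ [8/117, 23/117)
j=2 picked index 1: u0 ∈ [-5/117, 10/117)
j=3 picked index 3: u0 ∈ [1/39, 3/13)
j=4 picked index 3: u0 ∈ [-10/117, 14/117)
j=5 picked index 4: u0 ∈ [1/117, 10/117)
j=6 picked index 5: u0 ∈ [-1/39, 4/39)
j=7 picked index 8: u0 ∈ [8/117, 2/9)
j=8 picked index 8: u0 ∈ [-5/117, 1/9)
intersection: [8/117, 10/117)

8/117 10/117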